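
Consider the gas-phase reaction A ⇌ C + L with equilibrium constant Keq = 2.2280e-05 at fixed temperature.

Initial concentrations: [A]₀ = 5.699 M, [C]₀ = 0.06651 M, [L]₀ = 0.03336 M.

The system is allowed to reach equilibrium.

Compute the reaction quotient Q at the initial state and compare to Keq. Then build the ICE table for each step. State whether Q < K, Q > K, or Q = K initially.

Q₀ = 3.8933e-04; Q > K (proceeds reverse)

Q₀ = 3.8933e-04 vs Keq = 2.2280e-05 ⇒ Q>K, reverse
Step 1:
                    A           C           L
  Initial       5.699     0.06651     0.03336
  Change      0.02988    -0.02988    -0.02988
  Equil         5.729     0.03663    0.003484
  solve Keq expr → x = -0.02988; check Q = 2.2280e-05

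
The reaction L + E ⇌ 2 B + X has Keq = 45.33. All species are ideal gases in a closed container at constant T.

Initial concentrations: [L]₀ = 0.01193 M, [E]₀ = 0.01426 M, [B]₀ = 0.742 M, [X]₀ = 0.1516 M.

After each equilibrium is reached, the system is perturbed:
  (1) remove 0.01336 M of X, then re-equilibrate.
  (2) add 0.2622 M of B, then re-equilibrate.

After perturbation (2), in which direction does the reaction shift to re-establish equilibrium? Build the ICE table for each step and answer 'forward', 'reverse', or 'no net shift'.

Direction: reverse

Q₀ = 490.6 vs Keq = 45.33 ⇒ Q>K, reverse
Step 1:
                  L         E         B         X
  Initial   0.01193   0.01426     0.742    0.1516
  Change     0.0238    0.0238  -0.04759   -0.0238
  Equil     0.03573   0.03806    0.6944    0.1278
  solve Keq expr → x = -0.0238; check Q = 45.33
Then remove 0.01336 M of X.
Step 2:
                  L         E         B         X
  Initial   0.03573   0.03806    0.6944    0.1144
  Change   -0.00158  -0.00158  0.003159   0.00158
  Equil     0.03415   0.03648    0.6976     0.116
  solve Keq expr → x = 0.00158; check Q = 45.33
Then add 0.2622 M of B.
Step 3:
                  L         E         B         X
  Initial   0.03415   0.03648    0.9598     0.116
  Change    0.01012   0.01012  -0.02023  -0.01012
  Equil     0.04426   0.04659    0.9395    0.1059
  solve Keq expr → x = -0.01012; check Q = 45.33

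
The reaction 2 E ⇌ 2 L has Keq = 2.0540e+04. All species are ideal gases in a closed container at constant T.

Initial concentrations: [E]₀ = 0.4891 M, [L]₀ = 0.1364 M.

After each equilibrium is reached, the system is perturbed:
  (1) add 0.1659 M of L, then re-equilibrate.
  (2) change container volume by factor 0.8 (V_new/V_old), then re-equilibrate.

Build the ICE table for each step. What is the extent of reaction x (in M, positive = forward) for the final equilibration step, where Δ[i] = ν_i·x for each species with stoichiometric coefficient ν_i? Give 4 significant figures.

Q₀ = 0.07777 vs Keq = 2.0540e+04 ⇒ Q<K, forward
Step 1:
                  E         L
  Initial    0.4891    0.1364
  Change    -0.4848    0.4848
  Equil    0.004334    0.6212
  solve Keq expr → x = 0.2424; check Q = 2.0540e+04
Then add 0.1659 M of L.
Step 2:
                  E         L
  Initial  0.004334    0.7871
  Change    0.00115  -0.00115
  Equil    0.005484    0.7859
  solve Keq expr → x = -5.7477e-04; check Q = 2.0540e+04
Then change container volume by factor 0.8 (V_new/V_old).
Step 3:
                  E         L
  Initial  0.006855    0.9824
  Change          0         0
  Equil    0.006855    0.9824
  solve Keq expr → x = 0; check Q = 2.0540e+04

x = 0 M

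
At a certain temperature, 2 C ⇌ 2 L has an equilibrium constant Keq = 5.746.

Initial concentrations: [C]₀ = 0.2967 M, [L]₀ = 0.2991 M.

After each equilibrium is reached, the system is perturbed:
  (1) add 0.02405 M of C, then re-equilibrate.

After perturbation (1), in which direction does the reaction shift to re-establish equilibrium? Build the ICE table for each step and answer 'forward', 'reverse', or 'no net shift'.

Q₀ = 1.016 vs Keq = 5.746 ⇒ Q<K, forward
Step 1:
                   C          L
  I           0.2967     0.2991
  C          -0.1213     0.1213
  E           0.1754     0.4204
  solve Keq expr → x = 0.06066; check Q = 5.746
Then add 0.02405 M of C.
Step 2:
                   C          L
  I           0.1994     0.4204
  C         -0.01697    0.01697
  E           0.1825     0.4374
  solve Keq expr → x = 0.008485; check Q = 5.746

Direction: forward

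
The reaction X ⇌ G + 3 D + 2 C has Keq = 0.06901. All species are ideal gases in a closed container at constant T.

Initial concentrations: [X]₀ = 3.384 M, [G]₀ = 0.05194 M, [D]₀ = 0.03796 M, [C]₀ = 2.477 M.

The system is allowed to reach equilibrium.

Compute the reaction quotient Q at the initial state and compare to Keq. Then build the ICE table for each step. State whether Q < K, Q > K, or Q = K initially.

Q₀ = 5.1511e-06; Q < K (proceeds forward)

Q₀ = 5.1511e-06 vs Keq = 0.06901 ⇒ Q<K, forward
Step 1:
                    X           G           D           C
  I             3.384     0.05194     0.03796       2.477
  C           -0.1585      0.1585      0.4756      0.3171
  E             3.225      0.2105      0.5136       2.794
  solve Keq expr → x = 0.1585; check Q = 0.06901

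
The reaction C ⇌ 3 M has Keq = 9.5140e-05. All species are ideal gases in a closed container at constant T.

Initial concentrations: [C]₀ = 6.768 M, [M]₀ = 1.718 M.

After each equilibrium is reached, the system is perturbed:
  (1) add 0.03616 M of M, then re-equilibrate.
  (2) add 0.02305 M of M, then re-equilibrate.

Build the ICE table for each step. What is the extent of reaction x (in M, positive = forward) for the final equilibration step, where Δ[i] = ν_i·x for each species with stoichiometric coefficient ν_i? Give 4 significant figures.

x = -0.007673 M

Q₀ = 0.7492 vs Keq = 9.5140e-05 ⇒ Q>K, reverse
Step 1:
                  C         M
  I           6.768     1.718
  C          0.5431    -1.629
  E           7.311    0.0886
  solve Keq expr → x = -0.5431; check Q = 9.5140e-05
Then add 0.03616 M of M.
Step 2:
                  C         M
  I           7.311    0.1248
  C         0.01204  -0.03611
  E           7.323   0.08865
  solve Keq expr → x = -0.01204; check Q = 9.5140e-05
Then add 0.02305 M of M.
Step 3:
                  C         M
  I           7.323    0.1117
  C        0.007673  -0.02302
  E           7.331   0.08868
  solve Keq expr → x = -0.007673; check Q = 9.5140e-05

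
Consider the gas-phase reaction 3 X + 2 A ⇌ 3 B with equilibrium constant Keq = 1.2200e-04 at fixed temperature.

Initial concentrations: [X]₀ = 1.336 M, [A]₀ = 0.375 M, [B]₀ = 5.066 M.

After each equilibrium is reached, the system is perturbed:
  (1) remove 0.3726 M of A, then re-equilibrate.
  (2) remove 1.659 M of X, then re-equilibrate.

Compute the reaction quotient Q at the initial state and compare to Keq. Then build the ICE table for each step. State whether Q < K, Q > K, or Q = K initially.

Q₀ = 387.7 vs Keq = 1.2200e-04 ⇒ Q>K, reverse
Step 1:
                  X         A         B
  Initial     1.336     0.375     5.066
  Change      4.429     2.952    -4.429
  Equil       5.765     3.327    0.6373
  solve Keq expr → x = -1.476; check Q = 1.2200e-04
Then remove 0.3726 M of A.
Step 2:
                  X         A         B
  Initial     5.765     2.955    0.6373
  Change    0.04072   0.02715  -0.04072
  Equil       5.805     2.982    0.5965
  solve Keq expr → x = -0.01357; check Q = 1.2200e-04
Then remove 1.659 M of X.
Step 3:
                  X         A         B
  Initial     4.146     2.982    0.5965
  Change     0.1459   0.09729   -0.1459
  Equil       4.292     3.079    0.4506
  solve Keq expr → x = -0.04864; check Q = 1.2200e-04

Q₀ = 387.7; Q > K (proceeds reverse)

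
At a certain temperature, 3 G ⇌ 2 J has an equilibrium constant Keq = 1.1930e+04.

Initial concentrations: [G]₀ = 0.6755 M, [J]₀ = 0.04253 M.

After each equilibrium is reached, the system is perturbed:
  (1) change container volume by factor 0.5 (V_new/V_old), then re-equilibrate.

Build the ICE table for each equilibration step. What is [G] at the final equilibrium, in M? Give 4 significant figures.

Q₀ = 0.005868 vs Keq = 1.1930e+04 ⇒ Q<K, forward
Step 1:
                   G          J
  init        0.6755    0.04253
  Δ          -0.6489     0.4326
  eq         0.02665     0.4751
  solve Keq expr → x = 0.2163; check Q = 1.1930e+04
Then change container volume by factor 0.5 (V_new/V_old).
Step 2:
                   G          J
  init       0.05329     0.9502
  Δ         -0.01078   0.007188
  eq         0.04251     0.9574
  solve Keq expr → x = 0.003594; check Q = 1.1930e+04

[G]_eq = 0.04251 M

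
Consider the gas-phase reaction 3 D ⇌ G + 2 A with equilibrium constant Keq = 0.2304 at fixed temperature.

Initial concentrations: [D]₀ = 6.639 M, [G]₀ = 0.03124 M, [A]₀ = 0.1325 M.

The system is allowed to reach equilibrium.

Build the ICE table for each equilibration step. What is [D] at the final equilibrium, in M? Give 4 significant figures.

Q₀ = 1.8743e-06 vs Keq = 0.2304 ⇒ Q<K, forward
Step 1:
                   D          G          A
  I            6.639    0.03124     0.1325
  C           -3.488      1.163      2.325
  E            3.151      1.194      2.458
  solve Keq expr → x = 1.163; check Q = 0.2304

[D]_eq = 3.151 M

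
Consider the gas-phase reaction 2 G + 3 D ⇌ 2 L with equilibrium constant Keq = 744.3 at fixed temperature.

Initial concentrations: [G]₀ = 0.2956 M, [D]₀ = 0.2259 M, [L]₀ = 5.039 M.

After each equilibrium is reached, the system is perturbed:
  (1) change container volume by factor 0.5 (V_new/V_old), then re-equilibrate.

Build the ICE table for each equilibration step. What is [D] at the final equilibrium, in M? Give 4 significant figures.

[D]_eq = 0.6383 M

Q₀ = 2.5208e+04 vs Keq = 744.3 ⇒ Q>K, reverse
Step 1:
                    G           D           L
  I            0.2956      0.2259       5.039
  C            0.1903      0.2855     -0.1903
  E            0.4859      0.5114       4.849
  solve Keq expr → x = -0.09517; check Q = 744.3
Then change container volume by factor 0.5 (V_new/V_old).
Step 2:
                    G           D           L
  I            0.9719       1.023       9.697
  C           -0.2564     -0.3846      0.2564
  E            0.7155      0.6383       9.954
  solve Keq expr → x = 0.1282; check Q = 744.3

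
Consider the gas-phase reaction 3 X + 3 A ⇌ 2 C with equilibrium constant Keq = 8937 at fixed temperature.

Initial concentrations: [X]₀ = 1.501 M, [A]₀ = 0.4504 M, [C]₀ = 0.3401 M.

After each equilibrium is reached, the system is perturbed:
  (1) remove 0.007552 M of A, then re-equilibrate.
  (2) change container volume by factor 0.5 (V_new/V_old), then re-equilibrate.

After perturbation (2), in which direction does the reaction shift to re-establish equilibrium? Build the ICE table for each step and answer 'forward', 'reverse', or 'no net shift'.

Q₀ = 0.3743 vs Keq = 8937 ⇒ Q<K, forward
Step 1:
                   X          A          C
  I            1.501     0.4504     0.3401
  C          -0.4181    -0.4181     0.2787
  E            1.083    0.03231     0.6188
  solve Keq expr → x = 0.1394; check Q = 8937
Then remove 0.007552 M of A.
Step 2:
                   X          A          C
  I            1.083    0.02476     0.6188
  C         0.007174   0.007174  -0.004782
  E             1.09    0.03194      0.614
  solve Keq expr → x = -0.002391; check Q = 8937
Then change container volume by factor 0.5 (V_new/V_old).
Step 3:
                   X          A          C
  I             2.18    0.06387      1.228
  C         -0.03773   -0.03773    0.02515
  E            2.142    0.02614      1.253
  solve Keq expr → x = 0.01258; check Q = 8937

Direction: forward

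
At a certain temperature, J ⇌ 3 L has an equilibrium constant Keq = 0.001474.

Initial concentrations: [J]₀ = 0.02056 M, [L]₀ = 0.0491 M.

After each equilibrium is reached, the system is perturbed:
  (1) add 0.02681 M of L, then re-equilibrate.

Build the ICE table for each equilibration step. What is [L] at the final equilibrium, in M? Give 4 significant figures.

[L]_eq = 0.03673 M

Q₀ = 0.005757 vs Keq = 0.001474 ⇒ Q>K, reverse
Step 1:
                  J         L
  I         0.02056    0.0491
  C        0.005168   -0.0155
  E         0.02573    0.0336
  solve Keq expr → x = -0.005168; check Q = 0.001474
Then add 0.02681 M of L.
Step 2:
                  J         L
  I         0.02573   0.06041
  C        0.007892  -0.02368
  E         0.03362   0.03673
  solve Keq expr → x = -0.007892; check Q = 0.001474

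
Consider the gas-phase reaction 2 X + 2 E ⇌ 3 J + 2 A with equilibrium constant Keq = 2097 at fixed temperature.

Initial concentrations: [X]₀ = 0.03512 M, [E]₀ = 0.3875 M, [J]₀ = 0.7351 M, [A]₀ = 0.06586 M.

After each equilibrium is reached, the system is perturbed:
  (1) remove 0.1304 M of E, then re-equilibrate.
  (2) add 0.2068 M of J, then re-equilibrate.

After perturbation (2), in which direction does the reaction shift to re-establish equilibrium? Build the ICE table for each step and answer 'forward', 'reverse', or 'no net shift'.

Q₀ = 9.303 vs Keq = 2097 ⇒ Q<K, forward
Step 1:
                   X          E          J          A
  Initial    0.03512     0.3875     0.7351    0.06586
  Change    -0.03102   -0.03102    0.04653    0.03102
  Equil     0.004101     0.3565     0.7816    0.09688
  solve Keq expr → x = 0.01551; check Q = 2097
Then remove 0.1304 M of E.
Step 2:
                   X          E          J          A
  Initial   0.004101     0.2261     0.7816    0.09688
  Change    0.002126   0.002126  -0.003189  -0.002126
  Equil     0.006227     0.2282     0.7784    0.09475
  solve Keq expr → x = -0.001063; check Q = 2097
Then add 0.2068 M of J.
Step 3:
                   X          E          J          A
  Initial   0.006227     0.2282     0.9852    0.09475
  Change    0.002294   0.002294  -0.003441  -0.002294
  Equil     0.008521     0.2305     0.9818    0.09246
  solve Keq expr → x = -0.001147; check Q = 2097

Direction: reverse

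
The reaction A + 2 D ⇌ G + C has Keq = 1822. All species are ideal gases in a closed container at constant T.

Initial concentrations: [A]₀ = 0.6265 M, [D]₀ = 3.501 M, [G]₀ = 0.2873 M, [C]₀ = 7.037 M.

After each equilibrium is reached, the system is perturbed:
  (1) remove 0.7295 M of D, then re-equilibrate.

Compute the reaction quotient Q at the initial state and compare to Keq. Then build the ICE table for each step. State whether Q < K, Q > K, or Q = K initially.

Q₀ = 0.2633 vs Keq = 1822 ⇒ Q<K, forward
Step 1:
                    A           D           G           C
  I            0.6265       3.501      0.2873       7.037
  C           -0.6257      -1.251      0.6257      0.6257
  E        7.5883e-04        2.25       0.913       7.663
  solve Keq expr → x = 0.6257; check Q = 1822
Then remove 0.7295 M of D.
Step 2:
                    A           D           G           C
  I        7.5883e-04        1.52       0.913       7.663
  C        8.9742e-04    0.001795 -8.9742e-04 -8.9742e-04
  E          0.001656       1.522      0.9121       7.662
  solve Keq expr → x = -8.9742e-04; check Q = 1822

Q₀ = 0.2633; Q < K (proceeds forward)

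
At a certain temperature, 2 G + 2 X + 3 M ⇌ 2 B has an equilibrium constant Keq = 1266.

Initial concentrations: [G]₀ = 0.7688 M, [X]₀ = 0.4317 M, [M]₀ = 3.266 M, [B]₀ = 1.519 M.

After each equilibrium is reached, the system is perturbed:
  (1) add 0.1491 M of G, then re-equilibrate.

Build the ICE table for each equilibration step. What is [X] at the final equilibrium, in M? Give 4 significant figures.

Q₀ = 0.6013 vs Keq = 1266 ⇒ Q<K, forward
Step 1:
                  G         X         M         B
  init       0.7688    0.4317     3.266     1.519
  Δ         -0.3983   -0.3983   -0.5975    0.3983
  eq         0.3705   0.03337     2.669     1.917
  solve Keq expr → x = 0.1992; check Q = 1266
Then add 0.1491 M of G.
Step 2:
                  G         X         M         B
  init       0.5196   0.03337     2.669     1.917
  Δ       -0.008868 -0.008868   -0.0133  0.008868
  eq         0.5107    0.0245     2.655     1.926
  solve Keq expr → x = 0.004434; check Q = 1266

[X]_eq = 0.0245 M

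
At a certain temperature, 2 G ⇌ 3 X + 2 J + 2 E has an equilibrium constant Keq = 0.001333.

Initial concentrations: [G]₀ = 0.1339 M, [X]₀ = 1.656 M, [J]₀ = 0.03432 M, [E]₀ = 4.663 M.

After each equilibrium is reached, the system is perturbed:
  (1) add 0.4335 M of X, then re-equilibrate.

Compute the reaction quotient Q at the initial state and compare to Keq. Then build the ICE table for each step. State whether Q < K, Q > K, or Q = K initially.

Q₀ = 6.487; Q > K (proceeds reverse)

Q₀ = 6.487 vs Keq = 0.001333 ⇒ Q>K, reverse
Step 1:
                  G         X         J         E
  init       0.1339     1.656   0.03432     4.663
  Δ         0.03367  -0.05051  -0.03367  -0.03367
  eq         0.1676     1.605 6.4965e-04     4.629
  solve Keq expr → x = -0.01684; check Q = 0.001333
Then add 0.4335 M of X.
Step 2:
                  G         X         J         E
  init       0.1676     2.039 6.4965e-04     4.629
  Δ       1.9510e-04 -2.9264e-04 -1.9510e-04 -1.9510e-04
  eq         0.1678     2.039 4.5456e-04     4.629
  solve Keq expr → x = -9.7548e-05; check Q = 0.001333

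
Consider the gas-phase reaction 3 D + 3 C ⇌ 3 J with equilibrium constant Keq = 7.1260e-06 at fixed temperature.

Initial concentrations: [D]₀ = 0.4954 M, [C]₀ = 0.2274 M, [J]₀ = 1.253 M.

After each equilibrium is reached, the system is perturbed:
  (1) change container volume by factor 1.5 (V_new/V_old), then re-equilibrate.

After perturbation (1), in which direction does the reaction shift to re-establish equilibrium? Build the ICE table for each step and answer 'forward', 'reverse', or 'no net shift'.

Direction: reverse

Q₀ = 1376 vs Keq = 7.1260e-06 ⇒ Q>K, reverse
Step 1:
                    D           C           J
  Initial      0.4954      0.2274       1.253
  Change        1.206       1.206      -1.206
  Equil         1.701       1.433     0.04693
  solve Keq expr → x = -0.402; check Q = 7.1260e-06
Then change container volume by factor 1.5 (V_new/V_old).
Step 2:
                    D           C           J
  Initial       1.134      0.9556     0.03129
  Change      0.01002     0.01002    -0.01002
  Equil         1.144      0.9657     0.02126
  solve Keq expr → x = -0.003342; check Q = 7.1260e-06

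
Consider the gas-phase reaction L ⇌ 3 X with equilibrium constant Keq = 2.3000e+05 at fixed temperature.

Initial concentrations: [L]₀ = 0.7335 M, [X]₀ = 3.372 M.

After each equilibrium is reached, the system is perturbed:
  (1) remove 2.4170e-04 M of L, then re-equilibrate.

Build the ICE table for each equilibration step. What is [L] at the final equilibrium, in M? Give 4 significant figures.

[L]_eq = 7.5115e-04 M

Q₀ = 52.27 vs Keq = 2.3000e+05 ⇒ Q<K, forward
Step 1:
                   L          X
  init        0.7335      3.372
  Δ          -0.7327      2.198
  eq      7.5144e-04       5.57
  solve Keq expr → x = 0.7327; check Q = 2.3000e+05
Then remove 2.4170e-04 M of L.
Step 2:
                   L          X
  init    5.0974e-04       5.57
  Δ       2.4141e-04 -7.2422e-04
  eq      7.5115e-04       5.57
  solve Keq expr → x = -2.4141e-04; check Q = 2.3000e+05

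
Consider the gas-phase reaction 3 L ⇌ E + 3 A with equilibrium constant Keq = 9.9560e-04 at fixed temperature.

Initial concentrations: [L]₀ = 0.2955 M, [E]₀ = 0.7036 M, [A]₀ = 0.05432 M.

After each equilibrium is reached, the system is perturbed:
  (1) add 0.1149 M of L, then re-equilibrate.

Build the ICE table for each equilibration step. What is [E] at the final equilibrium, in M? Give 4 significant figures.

[E]_eq = 0.7011 M

Q₀ = 0.004371 vs Keq = 9.9560e-04 ⇒ Q>K, reverse
Step 1:
                  L         E         A
  init       0.2955    0.7036   0.05432
  Δ         0.01892 -0.006305  -0.01892
  eq         0.3144    0.6973    0.0354
  solve Keq expr → x = -0.006305; check Q = 9.9560e-04
Then add 0.1149 M of L.
Step 2:
                  L         E         A
  init       0.4293    0.6973    0.0354
  Δ        -0.01155   0.00385   0.01155
  eq         0.4178    0.7011   0.04696
  solve Keq expr → x = 0.00385; check Q = 9.9560e-04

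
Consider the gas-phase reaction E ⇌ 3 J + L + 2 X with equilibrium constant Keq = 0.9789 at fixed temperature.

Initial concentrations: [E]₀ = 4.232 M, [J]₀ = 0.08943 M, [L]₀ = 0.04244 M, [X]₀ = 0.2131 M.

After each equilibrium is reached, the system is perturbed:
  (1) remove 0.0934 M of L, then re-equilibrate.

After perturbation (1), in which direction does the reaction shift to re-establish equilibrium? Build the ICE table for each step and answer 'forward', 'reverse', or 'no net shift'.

Direction: forward

Q₀ = 3.2572e-07 vs Keq = 0.9789 ⇒ Q<K, forward
Step 1:
                  E         J         L         X
  Initial     4.232   0.08943   0.04244    0.2131
  Change    -0.5119     1.536    0.5119     1.024
  Equil        3.72     1.625    0.5544     1.237
  solve Keq expr → x = 0.5119; check Q = 0.9789
Then remove 0.0934 M of L.
Step 2:
                  E         J         L         X
  Initial      3.72     1.625     0.461     1.237
  Change    -0.0167   0.05011    0.0167   0.03341
  Equil       3.703     1.675    0.4777      1.27
  solve Keq expr → x = 0.0167; check Q = 0.9789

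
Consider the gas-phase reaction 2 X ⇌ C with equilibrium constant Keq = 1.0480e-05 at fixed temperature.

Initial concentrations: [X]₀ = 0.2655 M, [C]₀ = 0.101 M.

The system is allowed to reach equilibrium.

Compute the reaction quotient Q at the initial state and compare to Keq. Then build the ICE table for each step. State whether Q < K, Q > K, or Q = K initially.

Q₀ = 1.433 vs Keq = 1.0480e-05 ⇒ Q>K, reverse
Step 1:
                  X         C
  I          0.2655     0.101
  C           0.202    -0.101
  E          0.4675 2.2904e-06
  solve Keq expr → x = -0.101; check Q = 1.0480e-05

Q₀ = 1.433; Q > K (proceeds reverse)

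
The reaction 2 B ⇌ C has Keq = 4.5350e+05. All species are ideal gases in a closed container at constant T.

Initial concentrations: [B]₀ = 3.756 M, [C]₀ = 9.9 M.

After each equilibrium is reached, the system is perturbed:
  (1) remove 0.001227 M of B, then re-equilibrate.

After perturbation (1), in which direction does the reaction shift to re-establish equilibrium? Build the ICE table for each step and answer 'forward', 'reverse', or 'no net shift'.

Direction: reverse

Q₀ = 0.7018 vs Keq = 4.5350e+05 ⇒ Q<K, forward
Step 1:
                    B           C
  Initial       3.756         9.9
  Change       -3.751       1.875
  Equil      0.005096       11.78
  solve Keq expr → x = 1.875; check Q = 4.5350e+05
Then remove 0.001227 M of B.
Step 2:
                    B           C
  Initial    0.003869       11.78
  Change     0.001227 -6.1343e-04
  Equil      0.005096       11.77
  solve Keq expr → x = -6.1343e-04; check Q = 4.5350e+05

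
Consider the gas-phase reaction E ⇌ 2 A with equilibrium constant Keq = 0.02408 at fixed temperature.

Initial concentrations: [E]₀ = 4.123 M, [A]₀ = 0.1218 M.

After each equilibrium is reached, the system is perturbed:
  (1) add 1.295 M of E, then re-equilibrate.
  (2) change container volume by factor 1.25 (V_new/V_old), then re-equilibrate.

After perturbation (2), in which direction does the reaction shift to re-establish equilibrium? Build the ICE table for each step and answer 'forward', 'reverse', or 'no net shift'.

Q₀ = 0.003598 vs Keq = 0.02408 ⇒ Q<K, forward
Step 1:
                   E          A
  Initial      4.123     0.1218
  Change    -0.09482     0.1896
  Equil        4.028     0.3114
  solve Keq expr → x = 0.09482; check Q = 0.02408
Then add 1.295 M of E.
Step 2:
                   E          A
  Initial      5.323     0.3114
  Change     -0.0229    0.04581
  Equil          5.3     0.3573
  solve Keq expr → x = 0.0229; check Q = 0.02408
Then change container volume by factor 1.25 (V_new/V_old).
Step 3:
                   E          A
  Initial       4.24     0.2858
  Change    -0.01656    0.03311
  Equil        4.224     0.3189
  solve Keq expr → x = 0.01656; check Q = 0.02408

Direction: forward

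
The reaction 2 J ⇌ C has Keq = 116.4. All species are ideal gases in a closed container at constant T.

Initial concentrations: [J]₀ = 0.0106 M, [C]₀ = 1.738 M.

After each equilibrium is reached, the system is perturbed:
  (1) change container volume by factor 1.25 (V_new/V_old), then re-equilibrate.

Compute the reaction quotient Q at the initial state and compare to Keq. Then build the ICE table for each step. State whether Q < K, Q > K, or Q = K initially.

Q₀ = 1.5468e+04; Q > K (proceeds reverse)

Q₀ = 1.5468e+04 vs Keq = 116.4 ⇒ Q>K, reverse
Step 1:
                    J           C
  I            0.0106       1.738
  C            0.1097    -0.05483
  E            0.1203       1.683
  solve Keq expr → x = -0.05483; check Q = 116.4
Then change container volume by factor 1.25 (V_new/V_old).
Step 2:
                    J           C
  I            0.0962       1.347
  C           0.01113   -0.005566
  E            0.1073       1.341
  solve Keq expr → x = -0.005566; check Q = 116.4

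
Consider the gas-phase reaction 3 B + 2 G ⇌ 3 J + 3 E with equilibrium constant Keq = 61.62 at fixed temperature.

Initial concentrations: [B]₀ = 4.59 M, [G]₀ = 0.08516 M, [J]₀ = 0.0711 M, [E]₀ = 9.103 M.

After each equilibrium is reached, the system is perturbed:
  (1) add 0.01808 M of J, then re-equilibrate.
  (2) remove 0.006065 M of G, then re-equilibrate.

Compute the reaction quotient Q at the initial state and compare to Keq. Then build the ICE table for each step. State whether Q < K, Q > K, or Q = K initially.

Q₀ = 0.3866; Q < K (proceeds forward)

Q₀ = 0.3866 vs Keq = 61.62 ⇒ Q<K, forward
Step 1:
                   B          G          J          E
  Initial       4.59    0.08516     0.0711      9.103
  Change    -0.09123   -0.06082    0.09123    0.09123
  Equil        4.499    0.02434     0.1623      9.194
  solve Keq expr → x = 0.03041; check Q = 61.62
Then add 0.01808 M of J.
Step 2:
                   B          G          J          E
  Initial      4.499    0.02434     0.1804      9.194
  Change    0.004562   0.003041  -0.004562  -0.004562
  Equil        4.503    0.02738     0.1758       9.19
  solve Keq expr → x = -0.001521; check Q = 61.62
Then remove 0.006065 M of G.
Step 3:
                   B          G          J          E
  Initial      4.503    0.02132     0.1758       9.19
  Change    0.006659   0.004439  -0.006659  -0.006659
  Equil         4.51    0.02576     0.1692      9.183
  solve Keq expr → x = -0.00222; check Q = 61.62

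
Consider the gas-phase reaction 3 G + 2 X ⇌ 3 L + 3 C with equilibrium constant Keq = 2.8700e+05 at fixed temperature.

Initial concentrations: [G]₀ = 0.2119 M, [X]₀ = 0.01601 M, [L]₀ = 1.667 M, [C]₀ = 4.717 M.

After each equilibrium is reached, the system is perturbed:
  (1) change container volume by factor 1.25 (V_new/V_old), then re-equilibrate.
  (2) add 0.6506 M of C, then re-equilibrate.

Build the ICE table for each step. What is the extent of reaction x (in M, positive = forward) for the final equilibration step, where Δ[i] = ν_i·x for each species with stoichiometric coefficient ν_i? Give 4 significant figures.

Q₀ = 1.9936e+08 vs Keq = 2.8700e+05 ⇒ Q>K, reverse
Step 1:
                   G          X          L          C
  I           0.2119    0.01601      1.667      4.717
  C            0.178     0.1187     -0.178     -0.178
  E           0.3899     0.1347      1.489      4.539
  solve Keq expr → x = -0.05934; check Q = 2.8700e+05
Then change container volume by factor 1.25 (V_new/V_old).
Step 2:
                   G          X          L          C
  I           0.3119     0.1078      1.191      3.631
  C        -0.008647  -0.005765   0.008647   0.008647
  E           0.3033      0.102        1.2       3.64
  solve Keq expr → x = 0.002882; check Q = 2.8700e+05
Then add 0.6506 M of C.
Step 3:
                   G          X          L          C
  I           0.3033      0.102        1.2       4.29
  C          0.01965     0.0131   -0.01965   -0.01965
  E           0.3229     0.1151       1.18      4.271
  solve Keq expr → x = -0.00655; check Q = 2.8700e+05

x = -0.00655 M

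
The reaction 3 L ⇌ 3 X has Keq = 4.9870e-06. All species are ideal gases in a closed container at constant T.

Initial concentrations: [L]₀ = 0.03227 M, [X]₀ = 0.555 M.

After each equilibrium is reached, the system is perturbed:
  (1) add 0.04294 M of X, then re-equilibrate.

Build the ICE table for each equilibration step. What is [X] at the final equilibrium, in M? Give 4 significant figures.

Q₀ = 5087 vs Keq = 4.9870e-06 ⇒ Q>K, reverse
Step 1:
                    L           X
  init        0.03227       0.555
  Δ            0.5451     -0.5451
  eq           0.5774    0.009865
  solve Keq expr → x = -0.1817; check Q = 4.9870e-06
Then add 0.04294 M of X.
Step 2:
                    L           X
  init         0.5774      0.0528
  Δ           0.04222    -0.04222
  eq           0.6196     0.01059
  solve Keq expr → x = -0.01407; check Q = 4.9870e-06

[X]_eq = 0.01059 M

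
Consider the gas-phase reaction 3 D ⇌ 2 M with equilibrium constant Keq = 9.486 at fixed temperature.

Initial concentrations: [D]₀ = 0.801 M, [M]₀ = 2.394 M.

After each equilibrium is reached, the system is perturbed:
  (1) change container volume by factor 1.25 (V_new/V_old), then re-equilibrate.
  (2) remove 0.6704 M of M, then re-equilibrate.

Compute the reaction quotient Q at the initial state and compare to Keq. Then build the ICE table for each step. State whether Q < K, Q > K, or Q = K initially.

Q₀ = 11.15; Q > K (proceeds reverse)

Q₀ = 11.15 vs Keq = 9.486 ⇒ Q>K, reverse
Step 1:
                   D          M
  Initial      0.801      2.394
  Change     0.03836   -0.02557
  Equil       0.8394      2.368
  solve Keq expr → x = -0.01279; check Q = 9.486
Then change container volume by factor 1.25 (V_new/V_old).
Step 2:
                   D          M
  Initial     0.6715      1.895
  Change     0.04431   -0.02954
  Equil       0.7158      1.865
  solve Keq expr → x = -0.01477; check Q = 9.486
Then remove 0.6704 M of M.
Step 3:
                   D          M
  Initial     0.7158      1.195
  Change     -0.1539     0.1026
  Equil       0.5619      1.297
  solve Keq expr → x = 0.05129; check Q = 9.486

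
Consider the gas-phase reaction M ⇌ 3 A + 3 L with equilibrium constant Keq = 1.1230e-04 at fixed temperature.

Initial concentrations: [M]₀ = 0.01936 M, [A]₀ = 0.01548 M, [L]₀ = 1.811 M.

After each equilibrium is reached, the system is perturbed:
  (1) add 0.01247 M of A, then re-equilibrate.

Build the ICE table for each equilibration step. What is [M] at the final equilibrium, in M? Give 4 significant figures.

Q₀ = 0.001138 vs Keq = 1.1230e-04 ⇒ Q>K, reverse
Step 1:
                    M           A           L
  I           0.01936     0.01548       1.811
  C           0.00266    -0.00798    -0.00798
  E           0.02202      0.0075       1.803
  solve Keq expr → x = -0.00266; check Q = 1.1230e-04
Then add 0.01247 M of A.
Step 2:
                    M           A           L
  I           0.02202     0.01997       1.803
  C          0.003996    -0.01199    -0.01199
  E           0.02602    0.007982       1.791
  solve Keq expr → x = -0.003996; check Q = 1.1230e-04

[M]_eq = 0.02602 M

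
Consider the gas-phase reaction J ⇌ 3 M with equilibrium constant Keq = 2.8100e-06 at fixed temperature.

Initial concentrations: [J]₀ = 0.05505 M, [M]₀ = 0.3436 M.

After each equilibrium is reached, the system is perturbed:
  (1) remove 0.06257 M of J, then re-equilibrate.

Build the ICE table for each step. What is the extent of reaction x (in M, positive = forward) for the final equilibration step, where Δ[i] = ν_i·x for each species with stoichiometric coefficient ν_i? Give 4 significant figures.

Q₀ = 0.7369 vs Keq = 2.8100e-06 ⇒ Q>K, reverse
Step 1:
                    J           M
  init        0.05505      0.3436
  Δ            0.1119     -0.3358
  eq            0.167    0.007771
  solve Keq expr → x = -0.1119; check Q = 2.8100e-06
Then remove 0.06257 M of J.
Step 2:
                    J           M
  init         0.1044    0.007771
  Δ        3.7262e-04   -0.001118
  eq           0.1048    0.006653
  solve Keq expr → x = -3.7262e-04; check Q = 2.8100e-06

x = -3.7262e-04 M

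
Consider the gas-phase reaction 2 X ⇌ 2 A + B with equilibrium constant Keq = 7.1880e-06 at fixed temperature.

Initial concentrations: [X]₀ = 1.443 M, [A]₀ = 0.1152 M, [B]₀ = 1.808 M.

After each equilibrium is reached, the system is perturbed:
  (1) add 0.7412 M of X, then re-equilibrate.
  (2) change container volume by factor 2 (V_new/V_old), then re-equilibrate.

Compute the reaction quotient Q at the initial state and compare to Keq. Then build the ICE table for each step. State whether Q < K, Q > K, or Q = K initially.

Q₀ = 0.01152 vs Keq = 7.1880e-06 ⇒ Q>K, reverse
Step 1:
                  X         A         B
  init        1.443    0.1152     1.808
  Δ          0.1121   -0.1121  -0.05603
  eq          1.555   0.00315     1.752
  solve Keq expr → x = -0.05603; check Q = 7.1880e-06
Then add 0.7412 M of X.
Step 2:
                  X         A         B
  init        2.296   0.00315     1.752
  Δ       -0.001497  0.001497 7.4865e-04
  eq          2.295  0.004647     1.753
  solve Keq expr → x = 7.4865e-04; check Q = 7.1880e-06
Then change container volume by factor 2 (V_new/V_old).
Step 3:
                  X         A         B
  init        1.147  0.002324    0.8764
  Δ       -9.5881e-04 9.5881e-04 4.7940e-04
  eq          1.146  0.003282    0.8768
  solve Keq expr → x = 4.7940e-04; check Q = 7.1880e-06

Q₀ = 0.01152; Q > K (proceeds reverse)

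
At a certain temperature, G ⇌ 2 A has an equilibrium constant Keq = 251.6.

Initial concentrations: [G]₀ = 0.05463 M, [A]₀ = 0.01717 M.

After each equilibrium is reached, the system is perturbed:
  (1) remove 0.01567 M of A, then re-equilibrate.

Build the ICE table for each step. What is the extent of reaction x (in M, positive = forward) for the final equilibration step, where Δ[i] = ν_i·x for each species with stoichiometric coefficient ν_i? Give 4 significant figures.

Q₀ = 0.005396 vs Keq = 251.6 ⇒ Q<K, forward
Step 1:
                   G          A
  I          0.05463    0.01717
  C         -0.05457     0.1091
  E       6.3404e-05     0.1263
  solve Keq expr → x = 0.05457; check Q = 251.6
Then remove 0.01567 M of A.
Step 2:
                   G          A
  I       6.3404e-05     0.1106
  C       -1.4731e-05 2.9462e-05
  E       4.8673e-05     0.1107
  solve Keq expr → x = 1.4731e-05; check Q = 251.6

x = 1.4731e-05 M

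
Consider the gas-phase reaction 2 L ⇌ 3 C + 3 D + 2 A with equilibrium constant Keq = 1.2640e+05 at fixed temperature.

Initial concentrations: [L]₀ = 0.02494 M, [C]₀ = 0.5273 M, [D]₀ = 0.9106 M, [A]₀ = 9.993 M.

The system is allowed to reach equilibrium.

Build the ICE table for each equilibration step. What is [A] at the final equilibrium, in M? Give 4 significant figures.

[A]_eq = 10.01 M

Q₀ = 1.7773e+04 vs Keq = 1.2640e+05 ⇒ Q<K, forward
Step 1:
                    L           C           D           A
  Initial     0.02494      0.5273      0.9106       9.993
  Change     -0.01462     0.02193     0.02193     0.01462
  Equil       0.01032      0.5492      0.9325       10.01
  solve Keq expr → x = 0.007311; check Q = 1.2640e+05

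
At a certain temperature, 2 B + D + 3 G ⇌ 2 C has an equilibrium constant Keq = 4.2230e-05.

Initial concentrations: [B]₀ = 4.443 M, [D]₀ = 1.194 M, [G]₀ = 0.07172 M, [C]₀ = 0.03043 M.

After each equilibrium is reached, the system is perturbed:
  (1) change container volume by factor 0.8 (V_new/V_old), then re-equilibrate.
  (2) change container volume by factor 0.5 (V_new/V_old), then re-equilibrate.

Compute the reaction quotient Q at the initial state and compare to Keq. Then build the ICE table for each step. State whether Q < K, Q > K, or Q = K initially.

Q₀ = 0.1065 vs Keq = 4.2230e-05 ⇒ Q>K, reverse
Step 1:
                    B           D           G           C
  Initial       4.443       1.194     0.07172     0.03043
  Change      0.02918     0.01459     0.04376    -0.02918
  Equil         4.472       1.209      0.1155    0.001254
  solve Keq expr → x = -0.01459; check Q = 4.2230e-05
Then change container volume by factor 0.8 (V_new/V_old).
Step 2:
                    B           D           G           C
  Initial        5.59       1.511      0.1444    0.001567
  Change  -8.4860e-04 -4.2430e-04   -0.001273  8.4860e-04
  Equil         5.589        1.51      0.1431    0.002416
  solve Keq expr → x = 4.2430e-04; check Q = 4.2230e-05
Then change container volume by factor 0.5 (V_new/V_old).
Step 3:
                    B           D           G           C
  Initial       11.18       3.021      0.2862    0.004832
  Change     -0.01258   -0.006289    -0.01887     0.01258
  Equil         11.17       3.014      0.2673     0.01741
  solve Keq expr → x = 0.006289; check Q = 4.2230e-05

Q₀ = 0.1065; Q > K (proceeds reverse)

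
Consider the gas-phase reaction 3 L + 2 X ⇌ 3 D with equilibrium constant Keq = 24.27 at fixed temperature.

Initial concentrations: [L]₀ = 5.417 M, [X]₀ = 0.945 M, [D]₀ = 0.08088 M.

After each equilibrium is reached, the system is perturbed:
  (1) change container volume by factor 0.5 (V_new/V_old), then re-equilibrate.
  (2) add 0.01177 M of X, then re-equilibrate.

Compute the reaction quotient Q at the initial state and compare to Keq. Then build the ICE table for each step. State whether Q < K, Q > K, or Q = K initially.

Q₀ = 3.7272e-06; Q < K (proceeds forward)

Q₀ = 3.7272e-06 vs Keq = 24.27 ⇒ Q<K, forward
Step 1:
                   L          X          D
  init         5.417      0.945    0.08088
  Δ           -1.354    -0.9024      1.354
  eq           4.063    0.04258      1.435
  solve Keq expr → x = 0.4512; check Q = 24.27
Then change container volume by factor 0.5 (V_new/V_old).
Step 2:
                   L          X          D
  init         8.127    0.08516      2.869
  Δ         -0.06107   -0.04071    0.06107
  eq           8.066    0.04445       2.93
  solve Keq expr → x = 0.02036; check Q = 24.27
Then add 0.01177 M of X.
Step 3:
                   L          X          D
  init         8.066    0.05622       2.93
  Δ         -0.01687   -0.01124    0.01687
  eq           8.049    0.04497      2.947
  solve Keq expr → x = 0.005622; check Q = 24.27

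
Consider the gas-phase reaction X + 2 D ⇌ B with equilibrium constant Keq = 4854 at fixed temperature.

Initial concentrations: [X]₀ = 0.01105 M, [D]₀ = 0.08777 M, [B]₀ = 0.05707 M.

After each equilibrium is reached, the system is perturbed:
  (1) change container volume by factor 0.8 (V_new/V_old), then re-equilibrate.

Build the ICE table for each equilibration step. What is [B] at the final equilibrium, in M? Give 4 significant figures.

Q₀ = 670.4 vs Keq = 4854 ⇒ Q<K, forward
Step 1:
                   X          D          B
  init       0.01105    0.08777    0.05707
  Δ        -0.008377   -0.01675   0.008377
  eq        0.002673    0.07102    0.06545
  solve Keq expr → x = 0.008377; check Q = 4854
Then change container volume by factor 0.8 (V_new/V_old).
Step 2:
                   X          D          B
  init      0.003342    0.08877    0.08181
  Δ        -0.001067  -0.002134   0.001067
  eq        0.002275    0.08664    0.08288
  solve Keq expr → x = 0.001067; check Q = 4854

[B]_eq = 0.08288 M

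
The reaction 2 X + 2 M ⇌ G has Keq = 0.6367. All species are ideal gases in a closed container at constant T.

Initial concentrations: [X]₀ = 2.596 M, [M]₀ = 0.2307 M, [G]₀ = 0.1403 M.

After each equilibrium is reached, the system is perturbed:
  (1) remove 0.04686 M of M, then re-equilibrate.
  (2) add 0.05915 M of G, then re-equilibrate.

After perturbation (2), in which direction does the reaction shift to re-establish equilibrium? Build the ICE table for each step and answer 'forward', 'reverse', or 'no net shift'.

Q₀ = 0.3912 vs Keq = 0.6367 ⇒ Q<K, forward
Step 1:
                    X           M           G
  Initial       2.596      0.2307      0.1403
  Change     -0.03595    -0.03595     0.01797
  Equil          2.56      0.1948      0.1583
  solve Keq expr → x = 0.01797; check Q = 0.6367
Then remove 0.04686 M of M.
Step 2:
                    X           M           G
  Initial        2.56      0.1479      0.1583
  Change      0.03378     0.03378    -0.01689
  Equil         2.594      0.1817      0.1414
  solve Keq expr → x = -0.01689; check Q = 0.6367
Then add 0.05915 M of G.
Step 3:
                    X           M           G
  Initial       2.594      0.1817      0.2005
  Change      0.02562     0.02562    -0.01281
  Equil         2.619      0.2073      0.1877
  solve Keq expr → x = -0.01281; check Q = 0.6367

Direction: reverse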